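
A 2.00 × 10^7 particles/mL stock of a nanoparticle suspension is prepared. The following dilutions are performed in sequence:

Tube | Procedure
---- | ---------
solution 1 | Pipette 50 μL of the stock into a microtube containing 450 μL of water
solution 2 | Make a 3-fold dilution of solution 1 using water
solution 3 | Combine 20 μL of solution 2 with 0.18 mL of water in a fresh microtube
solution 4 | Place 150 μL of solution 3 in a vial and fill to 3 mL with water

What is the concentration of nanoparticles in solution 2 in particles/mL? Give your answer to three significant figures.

Step 1: 50 μL + 450 μL = 500 μL total → factor 500/50 = 10
Step 2: 3-fold → factor 3
Dilution factor through solution 2 = 10 × 3 = 30
[solution 2] = 2.00 × 10^7 particles/mL / 30 = 6.67 × 10^5 particles/mL

6.67 × 10^5 particles/mL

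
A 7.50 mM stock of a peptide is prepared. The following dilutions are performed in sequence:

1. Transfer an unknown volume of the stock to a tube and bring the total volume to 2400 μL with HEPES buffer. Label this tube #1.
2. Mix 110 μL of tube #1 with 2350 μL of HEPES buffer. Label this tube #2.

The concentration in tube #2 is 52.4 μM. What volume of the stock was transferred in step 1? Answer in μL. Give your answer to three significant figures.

375 μL

Step 1: v brought to 2400 μL → factor = 2400 μL/v
Step 2: 110 μL + 2350 μL = 2460 μL total → factor 2460/110 = 22.364
Product of known-step factors = 22.364
Overall factor = 7.50 mM / (52.4 μM) = 143.13
Step-1 factor = 143.13 / 22.364 = 6.4001
v = 2400 μL / 6.4001 = 375 μL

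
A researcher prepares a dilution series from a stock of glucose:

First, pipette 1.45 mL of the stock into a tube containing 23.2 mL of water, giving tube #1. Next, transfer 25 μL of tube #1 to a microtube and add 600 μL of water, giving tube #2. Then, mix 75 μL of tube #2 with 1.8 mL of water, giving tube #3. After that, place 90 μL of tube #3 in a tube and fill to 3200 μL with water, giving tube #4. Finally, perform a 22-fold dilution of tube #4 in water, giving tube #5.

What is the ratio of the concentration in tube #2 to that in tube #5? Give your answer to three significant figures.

Step 1: 1.45 mL + 23.2 mL = 24.65 mL total → factor 24.65/1.45 = 17
Step 2: 25 μL + 600 μL = 625 μL total → factor 625/25 = 25
Step 3: 75 μL + 1.8 mL = 1875 μL total → factor 1875/75 = 25
Step 4: 90 μL brought to 3200 μL → factor 3200/90 = 35.556
Step 5: 22-fold → factor 22
Dilution factor to tube #2 = 425; to tube #5 = 8.3111 × 10^6
[tube #2]/[tube #5] = (factor to tube #5)/(factor to tube #2) = 8.3111 × 10^6/425 = 1.96 × 10^4

1.96 × 10^4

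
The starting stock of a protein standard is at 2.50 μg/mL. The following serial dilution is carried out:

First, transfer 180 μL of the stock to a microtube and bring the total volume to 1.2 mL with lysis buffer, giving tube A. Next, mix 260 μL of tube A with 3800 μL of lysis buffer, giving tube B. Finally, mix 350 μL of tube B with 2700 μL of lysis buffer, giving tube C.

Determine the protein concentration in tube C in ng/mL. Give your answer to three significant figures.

2.76 ng/mL

Step 1: 180 μL brought to 1.2 mL → factor 1200/180 = 6.6667
Step 2: 260 μL + 3800 μL = 4060 μL total → factor 4060/260 = 15.615
Step 3: 350 μL + 2700 μL = 3050 μL total → factor 3050/350 = 8.7143
Overall dilution factor = 6.6667 × 15.615 × 8.7143 = 907.18
Final = 2.50 μg/mL / 907.18 = 0.002756 μg/mL = 2.76 ng/mL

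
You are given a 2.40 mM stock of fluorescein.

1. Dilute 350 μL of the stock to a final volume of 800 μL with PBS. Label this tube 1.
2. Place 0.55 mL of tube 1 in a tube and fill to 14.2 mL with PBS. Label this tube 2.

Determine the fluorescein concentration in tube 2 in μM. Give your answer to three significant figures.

Step 1: 350 μL brought to 800 μL → factor 800/350 = 2.2857
Step 2: 0.55 mL brought to 14.2 mL → factor 14.2/0.55 = 25.818
Overall dilution factor = 2.2857 × 25.818 = 59.013
Final = 2.40 mM / 59.013 = 0.04067 mM = 40.7 μM

40.7 μM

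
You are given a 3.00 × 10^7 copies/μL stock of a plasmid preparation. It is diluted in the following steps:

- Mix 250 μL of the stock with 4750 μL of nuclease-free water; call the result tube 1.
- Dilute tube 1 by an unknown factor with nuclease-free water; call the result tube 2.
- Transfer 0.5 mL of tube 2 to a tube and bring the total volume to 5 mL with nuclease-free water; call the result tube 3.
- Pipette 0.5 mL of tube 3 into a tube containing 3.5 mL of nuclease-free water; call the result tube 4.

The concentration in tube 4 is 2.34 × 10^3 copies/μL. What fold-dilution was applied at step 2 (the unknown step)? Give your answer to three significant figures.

Step 1: 250 μL + 4750 μL = 5000 μL total → factor 5000/250 = 20
Step 2: unknown factor x
Step 3: 0.5 mL brought to 5 mL → factor 5/0.5 = 10
Step 4: 0.5 mL + 3.5 mL = 4 mL total → factor 4/0.5 = 8
Product of known-step factors = 1600
Overall factor = 3.00 × 10^7 copies/μL / (2.34 × 10^3 copies/μL) = 12821
x = 12821 / 1600 = 8.01

8.01-fold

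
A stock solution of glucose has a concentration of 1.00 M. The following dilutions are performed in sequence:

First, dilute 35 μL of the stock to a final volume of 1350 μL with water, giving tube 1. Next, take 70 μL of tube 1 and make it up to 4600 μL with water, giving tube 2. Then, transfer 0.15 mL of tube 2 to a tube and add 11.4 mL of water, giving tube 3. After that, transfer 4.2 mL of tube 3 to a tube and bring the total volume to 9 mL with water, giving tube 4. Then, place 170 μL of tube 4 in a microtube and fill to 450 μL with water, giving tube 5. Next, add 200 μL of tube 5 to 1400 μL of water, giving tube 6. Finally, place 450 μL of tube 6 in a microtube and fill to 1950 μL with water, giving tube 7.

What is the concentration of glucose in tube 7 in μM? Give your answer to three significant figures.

0.0261 μM

Step 1: 35 μL brought to 1350 μL → factor 1350/35 = 38.571
Step 2: 70 μL brought to 4600 μL → factor 4600/70 = 65.714
Step 3: 0.15 mL + 11.4 mL = 11.55 mL total → factor 11.55/0.15 = 77
Step 4: 4.2 mL brought to 9 mL → factor 9/4.2 = 2.1429
Step 5: 170 μL brought to 450 μL → factor 450/170 = 2.6471
Step 6: 200 μL + 1400 μL = 1600 μL total → factor 1600/200 = 8
Step 7: 450 μL brought to 1950 μL → factor 1950/450 = 4.3333
Overall dilution factor = 38.571 × 65.714 × 77 × 2.1429 × 2.6471 × 8 × 4.3333 = 3.8378 × 10^7
Final = 1.00 M / 3.8378 × 10^7 = 2.606 × 10^-8 M = 0.0261 μM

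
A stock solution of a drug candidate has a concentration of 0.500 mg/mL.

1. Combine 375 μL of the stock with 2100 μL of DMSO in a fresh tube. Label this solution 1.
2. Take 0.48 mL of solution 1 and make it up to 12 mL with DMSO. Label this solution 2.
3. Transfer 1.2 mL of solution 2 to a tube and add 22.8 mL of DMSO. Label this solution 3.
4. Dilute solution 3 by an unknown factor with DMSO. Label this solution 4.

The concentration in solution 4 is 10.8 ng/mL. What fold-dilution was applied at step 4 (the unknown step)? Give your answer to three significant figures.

14.0-fold

Step 1: 375 μL + 2100 μL = 2475 μL total → factor 2475/375 = 6.6
Step 2: 0.48 mL brought to 12 mL → factor 12/0.48 = 25
Step 3: 1.2 mL + 22.8 mL = 24 mL total → factor 24/1.2 = 20
Step 4: unknown factor x
Product of known-step factors = 3300
Overall factor = 0.500 mg/mL / (10.8 ng/mL) = 46296
x = 46296 / 3300 = 14.0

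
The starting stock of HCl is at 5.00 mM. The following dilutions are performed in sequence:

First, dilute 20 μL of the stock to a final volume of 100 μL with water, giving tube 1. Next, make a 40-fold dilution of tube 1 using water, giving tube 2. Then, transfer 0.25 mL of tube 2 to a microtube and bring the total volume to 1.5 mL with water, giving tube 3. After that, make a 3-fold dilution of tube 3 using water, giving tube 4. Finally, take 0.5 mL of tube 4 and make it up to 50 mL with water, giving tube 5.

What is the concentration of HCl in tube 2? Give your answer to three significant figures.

0.0250 mM

Step 1: 20 μL brought to 100 μL → factor 100/20 = 5
Step 2: 40-fold → factor 40
Dilution factor through tube 2 = 5 × 40 = 200
[tube 2] = 5.00 mM / 200 = 0.0250 mM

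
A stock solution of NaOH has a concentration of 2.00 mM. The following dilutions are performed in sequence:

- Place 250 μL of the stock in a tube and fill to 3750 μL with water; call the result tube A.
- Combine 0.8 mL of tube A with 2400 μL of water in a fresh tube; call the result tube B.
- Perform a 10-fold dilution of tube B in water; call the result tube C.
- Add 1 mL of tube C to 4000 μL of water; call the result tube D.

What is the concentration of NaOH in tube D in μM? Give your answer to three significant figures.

Step 1: 250 μL brought to 3750 μL → factor 3750/250 = 15
Step 2: 0.8 mL + 2400 μL = 3.2 mL total → factor 3.2/0.8 = 4
Step 3: 10-fold → factor 10
Step 4: 1 mL + 4000 μL = 5 mL total → factor 5/1 = 5
Overall dilution factor = 15 × 4 × 10 × 5 = 3000
Final = 2.00 mM / 3000 = 0.0006667 mM = 0.667 μM

0.667 μM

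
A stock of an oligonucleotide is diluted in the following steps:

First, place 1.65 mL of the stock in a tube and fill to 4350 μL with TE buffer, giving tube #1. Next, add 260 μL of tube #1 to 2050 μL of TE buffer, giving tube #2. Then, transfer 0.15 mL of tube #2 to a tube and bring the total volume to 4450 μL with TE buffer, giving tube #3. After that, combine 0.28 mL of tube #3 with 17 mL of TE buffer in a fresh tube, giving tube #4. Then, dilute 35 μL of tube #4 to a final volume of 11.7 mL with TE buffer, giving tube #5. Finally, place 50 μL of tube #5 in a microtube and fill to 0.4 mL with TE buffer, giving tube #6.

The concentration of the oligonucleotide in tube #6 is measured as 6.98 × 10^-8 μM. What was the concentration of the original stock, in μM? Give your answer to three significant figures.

8.01 μM

Step 1: 1.65 mL brought to 4350 μL → factor 4.35/1.65 = 2.6364
Step 2: 260 μL + 2050 μL = 2310 μL total → factor 2310/260 = 8.8846
Step 3: 0.15 mL brought to 4450 μL → factor 4.45/0.15 = 29.667
Step 4: 0.28 mL + 17 mL = 17.28 mL total → factor 17.28/0.28 = 61.714
Step 5: 35 μL brought to 11.7 mL → factor 11700/35 = 334.29
Step 6: 50 μL brought to 0.4 mL → factor 400/50 = 8
Overall dilution factor = 2.6364 × 8.8846 × 29.667 × 61.714 × 334.29 × 8 = 1.1468 × 10^8
Stock = 6.98 × 10^-8 μM × 1.1468 × 10^8 = 8.01 μM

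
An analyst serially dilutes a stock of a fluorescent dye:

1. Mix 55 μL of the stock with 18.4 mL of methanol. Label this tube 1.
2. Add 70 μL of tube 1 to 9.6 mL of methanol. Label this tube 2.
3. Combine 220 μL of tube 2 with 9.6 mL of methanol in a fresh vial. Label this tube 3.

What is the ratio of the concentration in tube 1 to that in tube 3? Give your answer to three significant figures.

6.17 × 10^3

Step 1: 55 μL + 18.4 mL = 18455 μL total → factor 18455/55 = 335.55
Step 2: 70 μL + 9.6 mL = 9670 μL total → factor 9670/70 = 138.14
Step 3: 220 μL + 9.6 mL = 9820 μL total → factor 9820/220 = 44.636
Dilution factor to tube 1 = 335.55; to tube 3 = 2.069 × 10^6
[tube 1]/[tube 3] = (factor to tube 3)/(factor to tube 1) = 2.069 × 10^6/335.55 = 6.17 × 10^3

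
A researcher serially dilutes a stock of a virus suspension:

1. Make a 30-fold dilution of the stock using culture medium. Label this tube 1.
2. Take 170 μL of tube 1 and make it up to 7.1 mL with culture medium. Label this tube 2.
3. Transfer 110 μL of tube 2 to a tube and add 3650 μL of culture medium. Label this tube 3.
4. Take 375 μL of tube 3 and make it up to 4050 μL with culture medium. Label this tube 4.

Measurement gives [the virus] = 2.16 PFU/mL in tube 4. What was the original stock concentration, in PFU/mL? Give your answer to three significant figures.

Step 1: 30-fold → factor 30
Step 2: 170 μL brought to 7.1 mL → factor 7100/170 = 41.765
Step 3: 110 μL + 3650 μL = 3760 μL total → factor 3760/110 = 34.182
Step 4: 375 μL brought to 4050 μL → factor 4050/375 = 10.8
Overall dilution factor = 30 × 41.765 × 34.182 × 10.8 = 4.6254 × 10^5
Stock = 2.16 PFU/mL × 4.6254 × 10^5 = 9.99 × 10^5 PFU/mL

9.99 × 10^5 PFU/mL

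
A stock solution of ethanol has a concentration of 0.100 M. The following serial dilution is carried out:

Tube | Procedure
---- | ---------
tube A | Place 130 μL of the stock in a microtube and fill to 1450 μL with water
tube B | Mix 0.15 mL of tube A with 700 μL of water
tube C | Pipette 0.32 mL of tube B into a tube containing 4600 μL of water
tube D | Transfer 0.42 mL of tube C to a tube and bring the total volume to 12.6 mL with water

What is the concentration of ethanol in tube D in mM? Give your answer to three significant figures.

Step 1: 130 μL brought to 1450 μL → factor 1450/130 = 11.154
Step 2: 0.15 mL + 700 μL = 0.85 mL total → factor 0.85/0.15 = 5.6667
Step 3: 0.32 mL + 4600 μL = 4.92 mL total → factor 4.92/0.32 = 15.375
Step 4: 0.42 mL brought to 12.6 mL → factor 12.6/0.42 = 30
Overall dilution factor = 11.154 × 5.6667 × 15.375 × 30 = 29153
Final = 0.100 M / 29153 = 3.430 × 10^-6 M = 0.00343 mM

0.00343 mM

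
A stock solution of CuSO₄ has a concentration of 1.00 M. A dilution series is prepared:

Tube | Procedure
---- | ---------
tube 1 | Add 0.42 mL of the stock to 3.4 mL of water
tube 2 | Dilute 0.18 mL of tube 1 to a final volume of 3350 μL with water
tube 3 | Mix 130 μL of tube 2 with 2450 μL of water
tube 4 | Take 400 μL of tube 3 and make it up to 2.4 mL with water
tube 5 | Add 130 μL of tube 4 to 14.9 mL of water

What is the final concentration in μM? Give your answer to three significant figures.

Step 1: 0.42 mL + 3.4 mL = 3.82 mL total → factor 3.82/0.42 = 9.0952
Step 2: 0.18 mL brought to 3350 μL → factor 3.35/0.18 = 18.611
Step 3: 130 μL + 2450 μL = 2580 μL total → factor 2580/130 = 19.846
Step 4: 400 μL brought to 2.4 mL → factor 2400/400 = 6
Step 5: 130 μL + 14.9 mL = 15030 μL total → factor 15030/130 = 115.62
Overall dilution factor = 9.0952 × 18.611 × 19.846 × 6 × 115.62 = 2.3304 × 10^6
Final = 1.00 M / 2.3304 × 10^6 = 4.291 × 10^-7 M = 0.429 μM

0.429 μM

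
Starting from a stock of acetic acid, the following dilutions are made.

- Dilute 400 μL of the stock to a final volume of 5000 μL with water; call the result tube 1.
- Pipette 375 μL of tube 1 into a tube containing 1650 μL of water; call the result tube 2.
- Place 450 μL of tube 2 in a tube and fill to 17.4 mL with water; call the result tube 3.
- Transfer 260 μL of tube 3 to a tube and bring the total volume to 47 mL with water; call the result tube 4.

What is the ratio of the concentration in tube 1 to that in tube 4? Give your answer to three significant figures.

Step 1: 400 μL brought to 5000 μL → factor 5000/400 = 12.5
Step 2: 375 μL + 1650 μL = 2025 μL total → factor 2025/375 = 5.4
Step 3: 450 μL brought to 17.4 mL → factor 17400/450 = 38.667
Step 4: 260 μL brought to 47 mL → factor 47000/260 = 180.77
Dilution factor to tube 1 = 12.5; to tube 4 = 4.7181 × 10^5
[tube 1]/[tube 4] = (factor to tube 4)/(factor to tube 1) = 4.7181 × 10^5/12.5 = 3.77 × 10^4

3.77 × 10^4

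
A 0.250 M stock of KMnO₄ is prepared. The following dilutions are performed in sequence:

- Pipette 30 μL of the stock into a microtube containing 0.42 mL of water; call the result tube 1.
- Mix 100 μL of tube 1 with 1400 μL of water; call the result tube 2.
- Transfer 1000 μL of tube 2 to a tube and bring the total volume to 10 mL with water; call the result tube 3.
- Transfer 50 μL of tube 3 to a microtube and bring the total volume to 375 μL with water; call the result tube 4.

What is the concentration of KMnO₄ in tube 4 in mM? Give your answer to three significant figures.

0.0148 mM

Step 1: 30 μL + 0.42 mL = 450 μL total → factor 450/30 = 15
Step 2: 100 μL + 1400 μL = 1500 μL total → factor 1500/100 = 15
Step 3: 1000 μL brought to 10 mL → factor 10000/1000 = 10
Step 4: 50 μL brought to 375 μL → factor 375/50 = 7.5
Overall dilution factor = 15 × 15 × 10 × 7.5 = 16875
Final = 0.250 M / 16875 = 1.481 × 10^-5 M = 0.0148 mM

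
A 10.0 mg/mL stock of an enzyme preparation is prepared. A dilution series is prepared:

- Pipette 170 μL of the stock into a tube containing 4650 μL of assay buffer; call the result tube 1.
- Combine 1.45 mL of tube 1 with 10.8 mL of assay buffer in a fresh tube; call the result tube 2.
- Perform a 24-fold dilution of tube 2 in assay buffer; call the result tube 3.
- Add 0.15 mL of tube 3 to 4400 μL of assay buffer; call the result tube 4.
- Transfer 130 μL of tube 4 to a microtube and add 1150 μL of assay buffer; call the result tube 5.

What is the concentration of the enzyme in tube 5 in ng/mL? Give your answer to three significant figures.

Step 1: 170 μL + 4650 μL = 4820 μL total → factor 4820/170 = 28.353
Step 2: 1.45 mL + 10.8 mL = 12.25 mL total → factor 12.25/1.45 = 8.4483
Step 3: 24-fold → factor 24
Step 4: 0.15 mL + 4400 μL = 4.55 mL total → factor 4.55/0.15 = 30.333
Step 5: 130 μL + 1150 μL = 1280 μL total → factor 1280/130 = 9.8462
Overall dilution factor = 28.353 × 8.4483 × 24 × 30.333 × 9.8462 = 1.717 × 10^6
Final = 10.0 mg/mL / 1.717 × 10^6 = 5.824 × 10^-6 mg/mL = 5.82 ng/mL

5.82 ng/mL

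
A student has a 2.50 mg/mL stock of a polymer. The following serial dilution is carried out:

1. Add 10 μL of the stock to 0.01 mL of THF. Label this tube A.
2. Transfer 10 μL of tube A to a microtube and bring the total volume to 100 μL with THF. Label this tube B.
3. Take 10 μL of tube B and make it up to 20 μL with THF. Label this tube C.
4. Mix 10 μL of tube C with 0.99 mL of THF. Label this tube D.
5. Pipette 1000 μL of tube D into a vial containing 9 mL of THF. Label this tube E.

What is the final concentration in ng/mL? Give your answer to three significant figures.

Step 1: 10 μL + 0.01 mL = 20 μL total → factor 20/10 = 2
Step 2: 10 μL brought to 100 μL → factor 100/10 = 10
Step 3: 10 μL brought to 20 μL → factor 20/10 = 2
Step 4: 10 μL + 0.99 mL = 1000 μL total → factor 1000/10 = 100
Step 5: 1000 μL + 9 mL = 10000 μL total → factor 10000/1000 = 10
Overall dilution factor = 2 × 10 × 2 × 100 × 10 = 40000
Final = 2.50 mg/mL / 40000 = 6.250 × 10^-5 mg/mL = 62.5 ng/mL

62.5 ng/mL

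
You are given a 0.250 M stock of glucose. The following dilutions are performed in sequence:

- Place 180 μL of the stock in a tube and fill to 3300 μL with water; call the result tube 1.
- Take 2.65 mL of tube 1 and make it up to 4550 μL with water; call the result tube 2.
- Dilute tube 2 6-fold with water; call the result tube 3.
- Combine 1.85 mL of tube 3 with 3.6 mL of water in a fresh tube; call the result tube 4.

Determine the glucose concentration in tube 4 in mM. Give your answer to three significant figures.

Step 1: 180 μL brought to 3300 μL → factor 3300/180 = 18.333
Step 2: 2.65 mL brought to 4550 μL → factor 4.55/2.65 = 1.717
Step 3: 6-fold → factor 6
Step 4: 1.85 mL + 3.6 mL = 5.45 mL total → factor 5.45/1.85 = 2.9459
Overall dilution factor = 18.333 × 1.717 × 6 × 2.9459 = 556.39
Final = 0.250 M / 556.39 = 0.0004493 M = 0.449 mM

0.449 mM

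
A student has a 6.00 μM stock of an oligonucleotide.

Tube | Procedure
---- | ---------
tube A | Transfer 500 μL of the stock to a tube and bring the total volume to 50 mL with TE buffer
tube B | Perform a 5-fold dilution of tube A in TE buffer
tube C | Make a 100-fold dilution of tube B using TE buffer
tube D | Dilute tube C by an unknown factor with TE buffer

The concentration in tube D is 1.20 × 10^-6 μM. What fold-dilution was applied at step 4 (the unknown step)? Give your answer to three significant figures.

100-fold

Step 1: 500 μL brought to 50 mL → factor 50000/500 = 100
Step 2: 5-fold → factor 5
Step 3: 100-fold → factor 100
Step 4: unknown factor x
Product of known-step factors = 50000
Overall factor = 6.00 μM / (1.20 × 10^-6 μM) = 5 × 10^6
x = 5 × 10^6 / 50000 = 100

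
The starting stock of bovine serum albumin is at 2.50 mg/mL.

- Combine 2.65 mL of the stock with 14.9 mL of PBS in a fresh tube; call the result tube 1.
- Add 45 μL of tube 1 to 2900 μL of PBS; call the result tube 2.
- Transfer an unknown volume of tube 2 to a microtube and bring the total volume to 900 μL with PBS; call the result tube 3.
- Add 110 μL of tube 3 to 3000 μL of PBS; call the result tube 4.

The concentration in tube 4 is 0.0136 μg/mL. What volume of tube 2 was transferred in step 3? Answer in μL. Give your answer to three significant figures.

Step 1: 2.65 mL + 14.9 mL = 17.55 mL total → factor 17.55/2.65 = 6.6226
Step 2: 45 μL + 2900 μL = 2945 μL total → factor 2945/45 = 65.444
Step 3: v brought to 900 μL → factor = 900 μL/v
Step 4: 110 μL + 3000 μL = 3110 μL total → factor 3110/110 = 28.273
Product of known-step factors = 12254
Overall factor = 2.50 mg/mL / (0.0136 μg/mL) = 1.8382 × 10^5
Step-3 factor = 1.8382 × 10^5 / 12254 = 15.001
v = 900 μL / 15.001 = 60.0 μL

60.0 μL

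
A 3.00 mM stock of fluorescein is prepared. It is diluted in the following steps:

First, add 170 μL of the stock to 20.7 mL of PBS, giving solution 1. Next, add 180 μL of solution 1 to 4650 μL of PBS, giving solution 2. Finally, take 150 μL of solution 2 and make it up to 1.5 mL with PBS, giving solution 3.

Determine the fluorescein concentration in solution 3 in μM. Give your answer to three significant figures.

0.0911 μM

Step 1: 170 μL + 20.7 mL = 20870 μL total → factor 20870/170 = 122.76
Step 2: 180 μL + 4650 μL = 4830 μL total → factor 4830/180 = 26.833
Step 3: 150 μL brought to 1.5 mL → factor 1500/150 = 10
Overall dilution factor = 122.76 × 26.833 × 10 = 32942
Final = 3.00 mM / 32942 = 9.107 × 10^-5 mM = 0.0911 μM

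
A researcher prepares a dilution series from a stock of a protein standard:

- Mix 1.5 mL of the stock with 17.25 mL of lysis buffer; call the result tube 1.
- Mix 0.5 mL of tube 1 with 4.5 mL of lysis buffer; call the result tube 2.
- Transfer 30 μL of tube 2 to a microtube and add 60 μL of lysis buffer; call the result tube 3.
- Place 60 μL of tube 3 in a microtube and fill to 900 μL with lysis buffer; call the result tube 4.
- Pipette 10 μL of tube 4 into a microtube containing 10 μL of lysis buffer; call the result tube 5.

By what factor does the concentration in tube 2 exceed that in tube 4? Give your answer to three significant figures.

45.0

Step 1: 1.5 mL + 17.25 mL = 18.75 mL total → factor 18.75/1.5 = 12.5
Step 2: 0.5 mL + 4.5 mL = 5 mL total → factor 5/0.5 = 10
Step 3: 30 μL + 60 μL = 90 μL total → factor 90/30 = 3
Step 4: 60 μL brought to 900 μL → factor 900/60 = 15
Dilution factor to tube 2 = 125; to tube 4 = 5625
[tube 2]/[tube 4] = (factor to tube 4)/(factor to tube 2) = 5625/125 = 45.0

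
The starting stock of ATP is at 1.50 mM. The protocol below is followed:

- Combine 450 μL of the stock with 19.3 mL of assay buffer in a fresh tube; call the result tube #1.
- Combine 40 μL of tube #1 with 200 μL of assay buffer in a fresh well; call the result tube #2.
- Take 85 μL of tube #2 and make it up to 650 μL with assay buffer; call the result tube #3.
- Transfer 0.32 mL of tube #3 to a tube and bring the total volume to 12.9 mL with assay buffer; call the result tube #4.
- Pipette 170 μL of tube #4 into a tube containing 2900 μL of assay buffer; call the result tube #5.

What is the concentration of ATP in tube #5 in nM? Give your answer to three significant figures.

1.02 nM

Step 1: 450 μL + 19.3 mL = 19750 μL total → factor 19750/450 = 43.889
Step 2: 40 μL + 200 μL = 240 μL total → factor 240/40 = 6
Step 3: 85 μL brought to 650 μL → factor 650/85 = 7.6471
Step 4: 0.32 mL brought to 12.9 mL → factor 12.9/0.32 = 40.312
Step 5: 170 μL + 2900 μL = 3070 μL total → factor 3070/170 = 18.059
Overall dilution factor = 43.889 × 6 × 7.6471 × 40.312 × 18.059 = 1.466 × 10^6
Final = 1.50 mM / 1.466 × 10^6 = 1.023 × 10^-6 mM = 1.02 nM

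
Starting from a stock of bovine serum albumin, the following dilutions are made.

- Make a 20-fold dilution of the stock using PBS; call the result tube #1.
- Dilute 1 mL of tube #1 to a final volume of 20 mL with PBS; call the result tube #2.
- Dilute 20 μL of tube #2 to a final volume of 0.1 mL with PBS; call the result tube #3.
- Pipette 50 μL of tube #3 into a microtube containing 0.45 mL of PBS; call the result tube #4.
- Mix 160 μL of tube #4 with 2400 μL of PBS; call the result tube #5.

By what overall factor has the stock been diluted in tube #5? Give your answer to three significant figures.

3.20 × 10^5

Step 1: 20-fold → factor 20
Step 2: 1 mL brought to 20 mL → factor 20/1 = 20
Step 3: 20 μL brought to 0.1 mL → factor 100/20 = 5
Step 4: 50 μL + 0.45 mL = 500 μL total → factor 500/50 = 10
Step 5: 160 μL + 2400 μL = 2560 μL total → factor 2560/160 = 16
Overall dilution factor = 20 × 20 × 5 × 10 × 16 = 3.2 × 10^5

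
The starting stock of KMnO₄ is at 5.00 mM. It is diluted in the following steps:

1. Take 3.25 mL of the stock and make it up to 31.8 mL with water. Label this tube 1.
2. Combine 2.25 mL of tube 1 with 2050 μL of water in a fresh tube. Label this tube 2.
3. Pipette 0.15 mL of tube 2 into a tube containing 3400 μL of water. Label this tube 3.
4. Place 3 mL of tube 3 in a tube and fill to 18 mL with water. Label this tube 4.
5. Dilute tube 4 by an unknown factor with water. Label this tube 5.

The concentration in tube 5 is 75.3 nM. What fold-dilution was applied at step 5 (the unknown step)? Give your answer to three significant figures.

Step 1: 3.25 mL brought to 31.8 mL → factor 31.8/3.25 = 9.7846
Step 2: 2.25 mL + 2050 μL = 4.3 mL total → factor 4.3/2.25 = 1.9111
Step 3: 0.15 mL + 3400 μL = 3.55 mL total → factor 3.55/0.15 = 23.667
Step 4: 3 mL brought to 18 mL → factor 18/3 = 6
Step 5: unknown factor x
Product of known-step factors = 2655.3
Overall factor = 5.00 mM / (75.3 nM) = 66401
x = 66401 / 2655.3 = 25.0

25.0-fold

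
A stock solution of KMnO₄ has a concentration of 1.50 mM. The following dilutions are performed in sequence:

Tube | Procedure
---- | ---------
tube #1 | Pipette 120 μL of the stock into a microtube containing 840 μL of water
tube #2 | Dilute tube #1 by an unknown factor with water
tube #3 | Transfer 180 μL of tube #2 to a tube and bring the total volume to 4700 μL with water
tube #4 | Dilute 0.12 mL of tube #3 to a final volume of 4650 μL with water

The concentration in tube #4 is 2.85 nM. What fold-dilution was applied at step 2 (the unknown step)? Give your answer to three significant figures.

65.0-fold

Step 1: 120 μL + 840 μL = 960 μL total → factor 960/120 = 8
Step 2: unknown factor x
Step 3: 180 μL brought to 4700 μL → factor 4700/180 = 26.111
Step 4: 0.12 mL brought to 4650 μL → factor 4.65/0.12 = 38.75
Product of known-step factors = 8094.4
Overall factor = 1.50 mM / (2.85 nM) = 5.2632 × 10^5
x = 5.2632 × 10^5 / 8094.4 = 65.0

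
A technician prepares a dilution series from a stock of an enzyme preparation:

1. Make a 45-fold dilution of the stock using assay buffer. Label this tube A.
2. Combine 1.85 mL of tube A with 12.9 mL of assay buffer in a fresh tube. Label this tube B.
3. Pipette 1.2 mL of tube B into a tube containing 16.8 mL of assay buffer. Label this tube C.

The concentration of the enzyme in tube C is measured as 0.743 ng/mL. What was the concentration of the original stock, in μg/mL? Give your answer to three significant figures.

Step 1: 45-fold → factor 45
Step 2: 1.85 mL + 12.9 mL = 14.75 mL total → factor 14.75/1.85 = 7.973
Step 3: 1.2 mL + 16.8 mL = 18 mL total → factor 18/1.2 = 15
Overall dilution factor = 45 × 7.973 × 15 = 5381.8
Stock = 0.743 ng/mL × 5381.8 = 3999 ng/mL = 4.00 μg/mL

4.00 μg/mL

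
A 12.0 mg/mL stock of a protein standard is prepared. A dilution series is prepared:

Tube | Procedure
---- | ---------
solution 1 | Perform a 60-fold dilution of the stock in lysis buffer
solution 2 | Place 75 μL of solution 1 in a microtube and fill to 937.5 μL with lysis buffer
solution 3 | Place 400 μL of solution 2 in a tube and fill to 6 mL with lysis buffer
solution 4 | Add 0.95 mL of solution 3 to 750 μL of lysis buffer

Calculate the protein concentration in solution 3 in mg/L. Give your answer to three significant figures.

Step 1: 60-fold → factor 60
Step 2: 75 μL brought to 937.5 μL → factor 937.5/75 = 12.5
Step 3: 400 μL brought to 6 mL → factor 6000/400 = 15
Dilution factor through solution 3 = 60 × 12.5 × 15 = 11250
[solution 3] = 12.0 mg/mL / 11250 = 0.001067 mg/mL = 1.07 mg/L

1.07 mg/L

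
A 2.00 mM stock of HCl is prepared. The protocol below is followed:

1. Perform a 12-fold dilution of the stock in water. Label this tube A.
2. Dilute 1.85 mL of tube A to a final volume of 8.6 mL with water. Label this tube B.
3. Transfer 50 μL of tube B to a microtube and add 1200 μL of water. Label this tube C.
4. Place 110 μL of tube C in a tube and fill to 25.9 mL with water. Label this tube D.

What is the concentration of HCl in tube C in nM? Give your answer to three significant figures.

1.43 × 10^3 nM

Step 1: 12-fold → factor 12
Step 2: 1.85 mL brought to 8.6 mL → factor 8.6/1.85 = 4.6486
Step 3: 50 μL + 1200 μL = 1250 μL total → factor 1250/50 = 25
Dilution factor through tube C = 12 × 4.6486 × 25 = 1394.6
[tube C] = 2.00 mM / 1394.6 = 0.001434 mM = 1.43 × 10^3 nM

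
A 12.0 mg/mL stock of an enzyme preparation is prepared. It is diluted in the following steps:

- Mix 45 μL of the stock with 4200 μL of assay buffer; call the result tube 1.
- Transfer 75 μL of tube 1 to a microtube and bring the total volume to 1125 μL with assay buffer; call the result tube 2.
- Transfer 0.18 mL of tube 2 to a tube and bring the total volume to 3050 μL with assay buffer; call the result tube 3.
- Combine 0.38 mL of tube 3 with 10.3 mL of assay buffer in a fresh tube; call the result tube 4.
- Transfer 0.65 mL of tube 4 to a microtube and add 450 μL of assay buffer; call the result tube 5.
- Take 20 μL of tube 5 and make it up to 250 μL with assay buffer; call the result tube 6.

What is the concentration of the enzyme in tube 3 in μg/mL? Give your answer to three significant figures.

Step 1: 45 μL + 4200 μL = 4245 μL total → factor 4245/45 = 94.333
Step 2: 75 μL brought to 1125 μL → factor 1125/75 = 15
Step 3: 0.18 mL brought to 3050 μL → factor 3.05/0.18 = 16.944
Dilution factor through tube 3 = 94.333 × 15 × 16.944 = 23976
[tube 3] = 12.0 mg/mL / 23976 = 0.0005005 mg/mL = 0.500 μg/mL

0.500 μg/mL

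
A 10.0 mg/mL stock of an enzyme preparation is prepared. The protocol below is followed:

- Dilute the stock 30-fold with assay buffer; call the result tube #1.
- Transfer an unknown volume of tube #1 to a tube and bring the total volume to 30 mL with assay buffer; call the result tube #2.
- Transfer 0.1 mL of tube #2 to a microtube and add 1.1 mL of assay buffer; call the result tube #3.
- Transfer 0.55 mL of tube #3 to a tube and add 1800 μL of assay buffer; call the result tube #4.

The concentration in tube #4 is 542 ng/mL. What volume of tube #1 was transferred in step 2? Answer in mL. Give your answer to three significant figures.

2.50 mL

Step 1: 30-fold → factor 30
Step 2: v brought to 30 mL → factor = 30 mL/v
Step 3: 0.1 mL + 1.1 mL = 1.2 mL total → factor 1.2/0.1 = 12
Step 4: 0.55 mL + 1800 μL = 2.35 mL total → factor 2.35/0.55 = 4.2727
Product of known-step factors = 1538.2
Overall factor = 10.0 mg/mL / (542 ng/mL) = 18450
Step-2 factor = 18450 / 1538.2 = 11.995
v = 30 mL / 11.995 = 2.50 mL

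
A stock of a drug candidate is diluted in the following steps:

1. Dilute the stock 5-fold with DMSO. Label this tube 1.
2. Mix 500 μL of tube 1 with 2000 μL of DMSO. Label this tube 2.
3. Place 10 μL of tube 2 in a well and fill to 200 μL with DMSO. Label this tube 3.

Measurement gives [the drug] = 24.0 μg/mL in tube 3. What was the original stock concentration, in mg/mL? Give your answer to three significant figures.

12.0 mg/mL

Step 1: 5-fold → factor 5
Step 2: 500 μL + 2000 μL = 2500 μL total → factor 2500/500 = 5
Step 3: 10 μL brought to 200 μL → factor 200/10 = 20
Overall dilution factor = 5 × 5 × 20 = 500
Stock = 24.0 μg/mL × 500 = 1.200 × 10^4 μg/mL = 12.0 mg/mL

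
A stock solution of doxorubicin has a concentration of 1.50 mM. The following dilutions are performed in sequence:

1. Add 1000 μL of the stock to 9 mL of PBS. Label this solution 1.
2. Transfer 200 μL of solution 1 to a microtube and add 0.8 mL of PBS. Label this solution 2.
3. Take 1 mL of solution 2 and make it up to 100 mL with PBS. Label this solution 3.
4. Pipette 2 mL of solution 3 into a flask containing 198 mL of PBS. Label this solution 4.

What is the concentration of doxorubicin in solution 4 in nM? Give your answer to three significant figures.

Step 1: 1000 μL + 9 mL = 10000 μL total → factor 10000/1000 = 10
Step 2: 200 μL + 0.8 mL = 1000 μL total → factor 1000/200 = 5
Step 3: 1 mL brought to 100 mL → factor 100/1 = 100
Step 4: 2 mL + 198 mL = 200 mL total → factor 200/2 = 100
Overall dilution factor = 10 × 5 × 100 × 100 = 5 × 10^5
Final = 1.50 mM / 5 × 10^5 = 3.000 × 10^-6 mM = 3.00 nM

3.00 nM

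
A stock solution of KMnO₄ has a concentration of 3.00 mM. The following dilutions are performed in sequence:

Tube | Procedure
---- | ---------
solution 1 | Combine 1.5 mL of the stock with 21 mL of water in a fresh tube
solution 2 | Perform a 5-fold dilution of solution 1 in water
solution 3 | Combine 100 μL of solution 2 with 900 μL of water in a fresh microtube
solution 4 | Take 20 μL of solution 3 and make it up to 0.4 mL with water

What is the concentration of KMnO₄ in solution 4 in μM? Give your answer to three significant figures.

0.200 μM

Step 1: 1.5 mL + 21 mL = 22.5 mL total → factor 22.5/1.5 = 15
Step 2: 5-fold → factor 5
Step 3: 100 μL + 900 μL = 1000 μL total → factor 1000/100 = 10
Step 4: 20 μL brought to 0.4 mL → factor 400/20 = 20
Overall dilution factor = 15 × 5 × 10 × 20 = 15000
Final = 3.00 mM / 15000 = 0.0002000 mM = 0.200 μM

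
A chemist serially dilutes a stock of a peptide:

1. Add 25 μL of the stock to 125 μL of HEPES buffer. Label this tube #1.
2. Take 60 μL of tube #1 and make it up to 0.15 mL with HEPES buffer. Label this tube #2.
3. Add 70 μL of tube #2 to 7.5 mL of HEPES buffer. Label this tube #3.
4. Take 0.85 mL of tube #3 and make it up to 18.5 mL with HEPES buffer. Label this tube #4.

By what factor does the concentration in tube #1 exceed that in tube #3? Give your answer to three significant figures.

Step 1: 25 μL + 125 μL = 150 μL total → factor 150/25 = 6
Step 2: 60 μL brought to 0.15 mL → factor 150/60 = 2.5
Step 3: 70 μL + 7.5 mL = 7570 μL total → factor 7570/70 = 108.14
Dilution factor to tube #1 = 6; to tube #3 = 1622.1
[tube #1]/[tube #3] = (factor to tube #3)/(factor to tube #1) = 1622.1/6 = 270

270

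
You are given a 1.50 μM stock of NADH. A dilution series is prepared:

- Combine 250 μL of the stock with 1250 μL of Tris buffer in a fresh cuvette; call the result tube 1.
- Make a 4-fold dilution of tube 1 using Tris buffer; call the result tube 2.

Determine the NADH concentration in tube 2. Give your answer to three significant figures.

Step 1: 250 μL + 1250 μL = 1500 μL total → factor 1500/250 = 6
Step 2: 4-fold → factor 4
Overall dilution factor = 6 × 4 = 24
Final = 1.50 μM / 24 = 0.0625 μM

0.0625 μM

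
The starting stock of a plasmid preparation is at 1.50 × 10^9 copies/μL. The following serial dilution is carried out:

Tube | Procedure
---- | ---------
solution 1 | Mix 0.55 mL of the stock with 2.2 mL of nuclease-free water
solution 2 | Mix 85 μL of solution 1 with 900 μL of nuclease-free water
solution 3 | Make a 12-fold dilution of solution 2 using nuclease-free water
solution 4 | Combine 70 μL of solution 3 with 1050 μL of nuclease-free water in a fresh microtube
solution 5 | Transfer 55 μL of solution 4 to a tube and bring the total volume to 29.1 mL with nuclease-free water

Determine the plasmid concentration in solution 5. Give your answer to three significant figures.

Step 1: 0.55 mL + 2.2 mL = 2.75 mL total → factor 2.75/0.55 = 5
Step 2: 85 μL + 900 μL = 985 μL total → factor 985/85 = 11.588
Step 3: 12-fold → factor 12
Step 4: 70 μL + 1050 μL = 1120 μL total → factor 1120/70 = 16
Step 5: 55 μL brought to 29.1 mL → factor 29100/55 = 529.09
Overall dilution factor = 5 × 11.588 × 12 × 16 × 529.09 = 5.886 × 10^6
Final = 1.50 × 10^9 copies/μL / 5.886 × 10^6 = 255 copies/μL

255 copies/μL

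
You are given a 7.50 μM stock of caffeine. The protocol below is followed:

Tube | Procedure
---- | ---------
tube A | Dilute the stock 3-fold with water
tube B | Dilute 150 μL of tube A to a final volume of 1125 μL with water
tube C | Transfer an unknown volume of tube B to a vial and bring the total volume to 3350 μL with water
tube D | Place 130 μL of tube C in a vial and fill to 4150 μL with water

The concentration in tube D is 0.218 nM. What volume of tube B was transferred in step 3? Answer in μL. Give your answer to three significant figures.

Step 1: 3-fold → factor 3
Step 2: 150 μL brought to 1125 μL → factor 1125/150 = 7.5
Step 3: v brought to 3350 μL → factor = 3350 μL/v
Step 4: 130 μL brought to 4150 μL → factor 4150/130 = 31.923
Product of known-step factors = 718.27
Overall factor = 7.50 μM / (0.218 nM) = 34404
Step-3 factor = 34404 / 718.27 = 47.898
v = 3350 μL / 47.898 = 69.9 μL

69.9 μL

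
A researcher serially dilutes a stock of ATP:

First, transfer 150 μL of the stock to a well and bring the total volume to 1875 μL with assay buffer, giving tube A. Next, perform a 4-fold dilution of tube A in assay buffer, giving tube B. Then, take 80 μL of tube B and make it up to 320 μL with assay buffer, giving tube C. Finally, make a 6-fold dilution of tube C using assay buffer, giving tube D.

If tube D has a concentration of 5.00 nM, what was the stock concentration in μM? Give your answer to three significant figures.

6.00 μM

Step 1: 150 μL brought to 1875 μL → factor 1875/150 = 12.5
Step 2: 4-fold → factor 4
Step 3: 80 μL brought to 320 μL → factor 320/80 = 4
Step 4: 6-fold → factor 6
Overall dilution factor = 12.5 × 4 × 4 × 6 = 1200
Stock = 5.00 nM × 1200 = 6000 nM = 6.00 μM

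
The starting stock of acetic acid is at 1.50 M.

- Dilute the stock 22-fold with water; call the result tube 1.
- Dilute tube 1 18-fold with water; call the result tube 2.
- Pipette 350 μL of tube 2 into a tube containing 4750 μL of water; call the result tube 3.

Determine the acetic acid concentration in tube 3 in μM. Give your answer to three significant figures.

Step 1: 22-fold → factor 22
Step 2: 18-fold → factor 18
Step 3: 350 μL + 4750 μL = 5100 μL total → factor 5100/350 = 14.571
Overall dilution factor = 22 × 18 × 14.571 = 5770.3
Final = 1.50 M / 5770.3 = 0.0002600 M = 260 μM

260 μM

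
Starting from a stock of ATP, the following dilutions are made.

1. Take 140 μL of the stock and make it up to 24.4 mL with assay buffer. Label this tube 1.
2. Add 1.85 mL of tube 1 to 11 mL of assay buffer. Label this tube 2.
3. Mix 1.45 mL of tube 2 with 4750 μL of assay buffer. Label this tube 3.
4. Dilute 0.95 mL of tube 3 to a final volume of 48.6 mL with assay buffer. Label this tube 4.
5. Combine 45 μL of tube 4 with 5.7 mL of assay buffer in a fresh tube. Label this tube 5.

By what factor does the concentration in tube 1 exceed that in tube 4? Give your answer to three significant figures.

1.52 × 10^3

Step 1: 140 μL brought to 24.4 mL → factor 24400/140 = 174.29
Step 2: 1.85 mL + 11 mL = 12.85 mL total → factor 12.85/1.85 = 6.9459
Step 3: 1.45 mL + 4750 μL = 6.2 mL total → factor 6.2/1.45 = 4.2759
Step 4: 0.95 mL brought to 48.6 mL → factor 48.6/0.95 = 51.158
Dilution factor to tube 1 = 174.29; to tube 4 = 2.6481 × 10^5
[tube 1]/[tube 4] = (factor to tube 4)/(factor to tube 1) = 2.6481 × 10^5/174.29 = 1.52 × 10^3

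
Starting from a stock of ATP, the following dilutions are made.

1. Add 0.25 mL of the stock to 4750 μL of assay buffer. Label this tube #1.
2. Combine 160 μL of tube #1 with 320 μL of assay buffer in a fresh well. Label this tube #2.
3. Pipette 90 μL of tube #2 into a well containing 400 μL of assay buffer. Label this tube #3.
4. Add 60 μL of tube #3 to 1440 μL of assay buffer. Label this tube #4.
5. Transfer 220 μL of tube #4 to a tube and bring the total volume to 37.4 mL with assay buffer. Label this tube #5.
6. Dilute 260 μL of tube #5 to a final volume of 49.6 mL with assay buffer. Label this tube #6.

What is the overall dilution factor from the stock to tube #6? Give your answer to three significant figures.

Step 1: 0.25 mL + 4750 μL = 5 mL total → factor 5/0.25 = 20
Step 2: 160 μL + 320 μL = 480 μL total → factor 480/160 = 3
Step 3: 90 μL + 400 μL = 490 μL total → factor 490/90 = 5.4444
Step 4: 60 μL + 1440 μL = 1500 μL total → factor 1500/60 = 25
Step 5: 220 μL brought to 37.4 mL → factor 37400/220 = 170
Step 6: 260 μL brought to 49.6 mL → factor 49600/260 = 190.77
Overall dilution factor = 20 × 3 × 5.4444 × 25 × 170 × 190.77 = 2.6485 × 10^8

2.65 × 10^8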